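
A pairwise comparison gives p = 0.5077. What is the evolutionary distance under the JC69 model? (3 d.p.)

0.847

d = −(3/4) ln(1 − 4p/3) = −0.75 ln(1 − 0.676933) = −0.75 ln(0.323067)
  = −0.75 × (-1.129896) = 0.847422 substitutions/site.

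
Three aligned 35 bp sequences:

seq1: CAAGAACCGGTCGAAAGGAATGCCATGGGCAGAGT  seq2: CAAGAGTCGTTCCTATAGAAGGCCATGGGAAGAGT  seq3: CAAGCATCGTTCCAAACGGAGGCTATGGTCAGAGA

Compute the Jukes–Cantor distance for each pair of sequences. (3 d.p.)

d(seq1,seq2) = 0.315, d(seq1,seq3) = 0.360, d(seq2,seq3) = 0.360

seq1–seq2: 9/35 sites differ → p ≈ 0.257143, d = −0.75 ln(1 − 0.342857) = 0.314890 ≈ 0.315.
seq1–seq3: 10/35 sites differ → p ≈ 0.285714, d = −0.75 ln(1 − 0.380952) = 0.359679 ≈ 0.360.
seq2–seq3: 10/35 sites differ → p ≈ 0.285714, d = −0.75 ln(1 − 0.380952) = 0.359679 ≈ 0.360.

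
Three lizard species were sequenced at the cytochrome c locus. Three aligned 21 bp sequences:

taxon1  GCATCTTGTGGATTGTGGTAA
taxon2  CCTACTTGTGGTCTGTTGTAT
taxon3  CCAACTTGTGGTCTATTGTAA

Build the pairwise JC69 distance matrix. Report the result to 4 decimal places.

taxon1–taxon2: 7/21 sites differ → p ≈ 0.333333, d = −0.75 ln(1 − 0.444444) = 0.440839 ≈ 0.4408.
taxon1–taxon3: 6/21 sites differ → p ≈ 0.285714, d = −0.75 ln(1 − 0.380952) = 0.359679 ≈ 0.3597.
taxon2–taxon3: 3/21 sites differ → p ≈ 0.142857, d = −0.75 ln(1 − 0.190476) = 0.158482 ≈ 0.1585.

d(taxon1,taxon2) = 0.4408, d(taxon1,taxon3) = 0.3597, d(taxon2,taxon3) = 0.1585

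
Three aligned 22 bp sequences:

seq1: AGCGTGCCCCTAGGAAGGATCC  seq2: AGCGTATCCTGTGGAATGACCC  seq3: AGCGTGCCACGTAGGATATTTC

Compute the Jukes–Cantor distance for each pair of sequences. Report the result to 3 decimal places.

d(seq1,seq2) = 0.414, d(seq1,seq3) = 0.591, d(seq2,seq3) = 0.699

seq1–seq2: 7/22 sites differ → p ≈ 0.318182, d = −0.75 ln(1 − 0.424243) = 0.414052 ≈ 0.414.
seq1–seq3: 9/22 sites differ → p ≈ 0.409091, d = −0.75 ln(1 − 0.545455) = 0.591344 ≈ 0.591.
seq2–seq3: 10/22 sites differ → p ≈ 0.454545, d = −0.75 ln(1 − 0.60606) = 0.698667 ≈ 0.699.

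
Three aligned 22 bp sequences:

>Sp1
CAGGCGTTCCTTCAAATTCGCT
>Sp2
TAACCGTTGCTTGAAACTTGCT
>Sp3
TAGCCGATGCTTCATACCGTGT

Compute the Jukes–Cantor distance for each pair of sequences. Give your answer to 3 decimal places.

d(Sp1,Sp2) = 0.414, d(Sp1,Sp3) = 0.699, d(Sp2,Sp3) = 0.497

Sp1–Sp2: 7/22 sites differ → p ≈ 0.318182, d = −0.75 ln(1 − 0.424243) = 0.414052 ≈ 0.414.
Sp1–Sp3: 10/22 sites differ → p ≈ 0.454545, d = −0.75 ln(1 − 0.60606) = 0.698667 ≈ 0.699.
Sp2–Sp3: 8/22 sites differ → p ≈ 0.363636, d = −0.75 ln(1 − 0.484848) = 0.497470 ≈ 0.497.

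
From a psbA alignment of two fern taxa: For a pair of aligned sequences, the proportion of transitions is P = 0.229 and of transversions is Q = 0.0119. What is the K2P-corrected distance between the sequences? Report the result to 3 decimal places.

0.323

Under the Kimura two-parameter model, d = −½ ln(1 − 2P − Q) − ¼ ln(1 − 2Q).
1 − 2P − Q = 0.5301, giving −½ ln(0.5301) = 0.317345.
1 − 2Q = 0.9762, giving −¼ ln(0.9762) = 0.006022.
d = 0.317345 + 0.006022 = 0.323367.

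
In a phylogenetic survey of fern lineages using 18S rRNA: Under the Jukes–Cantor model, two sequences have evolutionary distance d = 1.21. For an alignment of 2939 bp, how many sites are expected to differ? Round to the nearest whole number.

Invert JC69: p = (3/4)(1 − e^(−4d/3)) = 0.75 × (1 − e^(-1.613333)) = 0.75 × (1 − 0.199222) = 0.600584.
Expected differing sites = pL ≈ 0.600584 × 2939 = 1765.116376 ≈ 1765.

1765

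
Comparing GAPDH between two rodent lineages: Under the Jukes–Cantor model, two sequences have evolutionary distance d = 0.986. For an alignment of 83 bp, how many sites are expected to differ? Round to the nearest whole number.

Invert JC69: p = (3/4)(1 − e^(−4d/3)) = 0.75 × (1 − e^(-1.314667)) = 0.75 × (1 − 0.268564) = 0.548577.
Expected differing sites = pL ≈ 0.548577 × 83 = 45.531891 ≈ 46.

46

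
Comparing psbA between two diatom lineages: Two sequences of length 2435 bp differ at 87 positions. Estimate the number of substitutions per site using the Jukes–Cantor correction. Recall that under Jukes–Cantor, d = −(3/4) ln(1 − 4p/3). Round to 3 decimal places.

0.037

p = 87/2435 ≈ 0.035729.
d = −(3/4) ln(1 − 4p/3) = −0.75 ln(1 − 0.047639) = −0.75 ln(0.952361)
  = −0.75 × (-0.048811) = 0.036608 substitutions/site.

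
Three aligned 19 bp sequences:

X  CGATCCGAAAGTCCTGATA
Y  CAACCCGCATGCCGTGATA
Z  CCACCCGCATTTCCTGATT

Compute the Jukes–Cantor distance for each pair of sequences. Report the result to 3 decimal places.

X–Y: 6/19 sites differ → p ≈ 0.315789, d = −0.75 ln(1 − 0.421052) = 0.409907 ≈ 0.410.
X–Z: 6/19 sites differ → p ≈ 0.315789, d = −0.75 ln(1 − 0.421052) = 0.409907 ≈ 0.410.
Y–Z: 5/19 sites differ → p ≈ 0.263158, d = −0.75 ln(1 − 0.350877) = 0.324100 ≈ 0.324.

d(X,Y) = 0.410, d(X,Z) = 0.410, d(Y,Z) = 0.324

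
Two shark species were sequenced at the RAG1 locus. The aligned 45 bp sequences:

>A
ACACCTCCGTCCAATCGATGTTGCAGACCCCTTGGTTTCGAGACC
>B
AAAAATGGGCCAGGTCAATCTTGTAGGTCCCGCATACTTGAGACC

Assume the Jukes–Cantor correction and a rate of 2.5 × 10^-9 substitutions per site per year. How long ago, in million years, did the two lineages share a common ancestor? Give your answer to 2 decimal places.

146.02

The sequences differ at 21 of 45 sites, so p = 21/45 ≈ 0.466667.
d = −(3/4) ln(1 − 4p/3) = −0.75 ln(1 − 0.622223) = −0.75 ln(0.377777)
  = −0.75 × (-0.973451) = 0.730088 substitutions/site.
Under a molecular clock d = 2μt, so t = d/(2μ) = 0.730088 / (2 × 2.5 × 10^-9) = 146.02 million years.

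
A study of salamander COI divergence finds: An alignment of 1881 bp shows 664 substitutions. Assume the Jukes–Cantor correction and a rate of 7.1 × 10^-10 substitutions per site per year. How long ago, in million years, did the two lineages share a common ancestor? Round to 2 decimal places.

p = 664/1881 ≈ 0.353004.
d = −(3/4) ln(1 − 4p/3) = −0.75 ln(1 − 0.470672) = −0.75 ln(0.529328)
  = −0.75 × (-0.636147) = 0.477110 substitutions/site.
Under a molecular clock d = 2μt, so t = d/(2μ) = 0.477110 / (2 × 7.1 × 10^-10) = 335.99 million years.

335.99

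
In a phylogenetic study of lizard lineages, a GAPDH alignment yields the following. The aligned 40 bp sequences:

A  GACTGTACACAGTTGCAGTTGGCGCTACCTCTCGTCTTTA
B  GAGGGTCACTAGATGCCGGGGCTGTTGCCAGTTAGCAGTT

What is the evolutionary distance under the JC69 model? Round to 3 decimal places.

0.991

The sequences differ at 22 of 40 sites, so p = 22/40 = 0.55.
d = −(3/4) ln(1 − 4p/3) = −0.75 ln(1 − 0.733333) = −0.75 ln(0.266667)
  = −0.75 × (-1.321755) = 0.991316 substitutions/site.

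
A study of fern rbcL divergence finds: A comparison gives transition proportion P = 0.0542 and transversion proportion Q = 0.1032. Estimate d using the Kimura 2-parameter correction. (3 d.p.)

Under the Kimura two-parameter model, d = −½ ln(1 − 2P − Q) − ¼ ln(1 − 2Q).
1 − 2P − Q = 0.7884, giving −½ ln(0.7884) = 0.118875.
1 − 2Q = 0.7936, giving −¼ ln(0.7936) = 0.057794.
d = 0.118875 + 0.057794 = 0.176669.

0.177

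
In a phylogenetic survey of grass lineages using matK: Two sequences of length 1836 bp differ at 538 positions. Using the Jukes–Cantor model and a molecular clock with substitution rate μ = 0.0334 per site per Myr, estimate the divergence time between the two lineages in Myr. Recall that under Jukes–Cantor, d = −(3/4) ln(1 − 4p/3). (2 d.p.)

5.56

p = 538/1836 ≈ 0.293028.
d = −(3/4) ln(1 − 4p/3) = −0.75 ln(1 − 0.390704) = −0.75 ln(0.609296)
  = −0.75 × (-0.495451) = 0.371588 substitutions/site.
Under a molecular clock d = 2μt, so t = d/(2μ) = 0.371588 / (2 × 0.0334) = 5.56 Myr.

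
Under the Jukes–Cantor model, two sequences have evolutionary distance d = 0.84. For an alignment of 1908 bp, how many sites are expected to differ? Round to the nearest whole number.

Invert JC69: p = (3/4)(1 − e^(−4d/3)) = 0.75 × (1 − e^(-1.12)) = 0.75 × (1 − 0.326280) = 0.505290.
Expected differing sites = pL ≈ 0.505290 × 1908 = 964.09332 ≈ 964.

964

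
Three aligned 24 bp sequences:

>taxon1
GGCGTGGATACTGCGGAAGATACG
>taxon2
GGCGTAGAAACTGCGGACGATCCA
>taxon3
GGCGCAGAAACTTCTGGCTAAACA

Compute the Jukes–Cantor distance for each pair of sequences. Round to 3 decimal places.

d(taxon1,taxon2) = 0.244, d(taxon1,taxon3) = 0.608, d(taxon2,taxon3) = 0.369

taxon1–taxon2: 5/24 sites differ → p ≈ 0.208333, d = −0.75 ln(1 − 0.277777) = 0.244066 ≈ 0.244.
taxon1–taxon3: 10/24 sites differ → p ≈ 0.416667, d = −0.75 ln(1 − 0.555556) = 0.608198 ≈ 0.608.
taxon2–taxon3: 7/24 sites differ → p ≈ 0.291667, d = −0.75 ln(1 − 0.388889) = 0.369358 ≈ 0.369.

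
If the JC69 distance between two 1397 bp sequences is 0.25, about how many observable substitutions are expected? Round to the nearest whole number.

Invert JC69: p = (3/4)(1 − e^(−4d/3)) = 0.75 × (1 − e^(-0.333333)) = 0.75 × (1 − 0.716532) = 0.212601.
Expected differing sites = pL ≈ 0.212601 × 1397 = 297.003597 ≈ 297.

297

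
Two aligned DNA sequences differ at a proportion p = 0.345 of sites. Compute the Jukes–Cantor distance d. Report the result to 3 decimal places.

0.462

d = −(3/4) ln(1 − 4p/3) = −0.75 ln(1 − 0.46) = −0.75 ln(0.54)
  = −0.75 × (-0.616186) = 0.462140 substitutions/site.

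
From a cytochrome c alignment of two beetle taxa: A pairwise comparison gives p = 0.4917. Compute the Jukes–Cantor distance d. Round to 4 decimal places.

0.7995

d = −(3/4) ln(1 − 4p/3) = −0.75 ln(1 − 0.6556) = −0.75 ln(0.3444)
  = −0.75 × (-1.065952) = 0.799464 substitutions/site.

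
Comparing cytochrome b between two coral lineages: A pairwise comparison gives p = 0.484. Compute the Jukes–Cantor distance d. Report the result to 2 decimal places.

0.78

d = −(3/4) ln(1 − 4p/3) = −0.75 ln(1 − 0.645333) = −0.75 ln(0.354667)
  = −0.75 × (-1.036576) = 0.777432 substitutions/site.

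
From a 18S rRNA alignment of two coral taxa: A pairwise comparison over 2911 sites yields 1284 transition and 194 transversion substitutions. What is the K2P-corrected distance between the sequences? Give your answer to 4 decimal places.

1.5219

P = 1284/2911 ≈ 0.441086 and Q = 194/2911 ≈ 0.066644.
Under the Kimura two-parameter model, d = −½ ln(1 − 2P − Q) − ¼ ln(1 − 2Q).
1 − 2P − Q = 0.051184, giving −½ ln(0.051184) = 1.486164.
1 − 2Q = 0.866712, giving −¼ ln(0.866712) = 0.035762.
d = 1.486164 + 0.035762 = 1.521926.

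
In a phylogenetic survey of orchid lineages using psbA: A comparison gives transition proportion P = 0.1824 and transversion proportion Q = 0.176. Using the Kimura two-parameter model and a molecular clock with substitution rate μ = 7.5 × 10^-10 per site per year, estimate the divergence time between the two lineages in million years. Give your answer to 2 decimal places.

331.73

Under the Kimura two-parameter model, d = −½ ln(1 − 2P − Q) − ¼ ln(1 − 2Q).
1 − 2P − Q = 0.4592, giving −½ ln(0.4592) = 0.389135.
1 − 2Q = 0.648, giving −¼ ln(0.648) = 0.108466.
d = 0.389135 + 0.108466 = 0.497601.
Under a molecular clock d = 2μt, so t = d/(2μ) = 0.497601 / (2 × 7.5 × 10^-10) = 331.73 million years.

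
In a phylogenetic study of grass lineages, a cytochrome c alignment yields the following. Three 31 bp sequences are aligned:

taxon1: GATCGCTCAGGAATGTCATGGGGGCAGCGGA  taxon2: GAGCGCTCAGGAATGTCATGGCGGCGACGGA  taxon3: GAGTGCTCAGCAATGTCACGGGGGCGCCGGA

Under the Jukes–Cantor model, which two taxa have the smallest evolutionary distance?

taxon1 and taxon2

taxon1–taxon2: 4/31 differ, p = 0.129, d = 0.142.
taxon1–taxon3: 6/31 differ, p = 0.194, d = 0.224.
taxon2–taxon3: 5/31 differ, p = 0.161, d = 0.182.
The smallest distance is between taxon1 and taxon2.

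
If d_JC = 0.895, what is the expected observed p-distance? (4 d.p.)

p = (3/4)(1 − e^(−4d/3)) = 0.75 × (1 − e^(-1.193333)) = 0.75 × (1 − 0.303209) = 0.522593.

0.5226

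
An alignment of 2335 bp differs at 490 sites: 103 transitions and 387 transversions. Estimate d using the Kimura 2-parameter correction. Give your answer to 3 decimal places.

P = 103/2335 ≈ 0.044111 and Q = 387/2335 ≈ 0.165739.
Under the Kimura two-parameter model, d = −½ ln(1 − 2P − Q) − ¼ ln(1 − 2Q).
1 − 2P − Q = 0.746039, giving −½ ln(0.746039) = 0.146489.
1 − 2Q = 0.668522, giving −¼ ln(0.668522) = 0.100671.
d = 0.146489 + 0.100671 = 0.247160.

0.247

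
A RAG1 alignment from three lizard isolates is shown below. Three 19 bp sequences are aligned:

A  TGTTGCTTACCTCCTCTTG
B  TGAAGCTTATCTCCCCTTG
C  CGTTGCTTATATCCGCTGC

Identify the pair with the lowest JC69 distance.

A and B

A–B: 4/19 differ, p = 0.211, d = 0.247.
A–C: 6/19 differ, p = 0.316, d = 0.410.
B–C: 7/19 differ, p = 0.368, d = 0.507.
The smallest distance is between A and B.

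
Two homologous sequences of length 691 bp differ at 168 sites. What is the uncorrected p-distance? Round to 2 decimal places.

0.24

p = 168/691 = 0.243125… ≈ 0.24 (to 2 d.p.).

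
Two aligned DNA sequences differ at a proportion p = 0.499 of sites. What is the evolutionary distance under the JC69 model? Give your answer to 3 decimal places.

d = −(3/4) ln(1 − 4p/3) = −0.75 ln(1 − 0.665333) = −0.75 ln(0.334667)
  = −0.75 × (-1.094619) = 0.820964 substitutions/site.

0.821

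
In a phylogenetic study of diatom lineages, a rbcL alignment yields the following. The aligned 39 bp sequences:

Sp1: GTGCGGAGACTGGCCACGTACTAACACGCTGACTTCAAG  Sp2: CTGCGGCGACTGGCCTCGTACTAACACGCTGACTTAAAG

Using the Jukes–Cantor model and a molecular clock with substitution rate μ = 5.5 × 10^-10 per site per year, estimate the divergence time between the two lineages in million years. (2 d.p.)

The sequences differ at 4 of 39 sites (1, 7, 16, 36), so p = 4/39 ≈ 0.102564.
d = −(3/4) ln(1 − 4p/3) = −0.75 ln(1 − 0.136752) = −0.75 ln(0.863248)
  = −0.75 × (-0.147053) = 0.110290 substitutions/site.
Under a molecular clock d = 2μt, so t = d/(2μ) = 0.110290 / (2 × 5.5 × 10^-10) = 100.26 million years.

100.26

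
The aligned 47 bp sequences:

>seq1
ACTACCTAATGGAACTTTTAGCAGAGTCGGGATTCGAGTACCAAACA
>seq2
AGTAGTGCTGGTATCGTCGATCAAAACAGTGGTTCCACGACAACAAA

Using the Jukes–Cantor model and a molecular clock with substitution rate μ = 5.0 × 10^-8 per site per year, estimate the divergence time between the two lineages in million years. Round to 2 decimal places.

The sequences differ at 25 of 47 sites, so p = 25/47 ≈ 0.531915.
d = −(3/4) ln(1 − 4p/3) = −0.75 ln(1 − 0.70922) = −0.75 ln(0.29078)
  = −0.75 × (-1.235188) = 0.926391 substitutions/site.
Under a molecular clock d = 2μt, so t = d/(2μ) = 0.926391 / (2 × 5.0 × 10^-8) = 9.26 million years.

9.26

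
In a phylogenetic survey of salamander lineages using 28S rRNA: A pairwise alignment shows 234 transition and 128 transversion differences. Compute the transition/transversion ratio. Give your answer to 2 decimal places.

R = 234/128 = 1.828125 ≈ 1.83 (to 2 d.p.).

1.83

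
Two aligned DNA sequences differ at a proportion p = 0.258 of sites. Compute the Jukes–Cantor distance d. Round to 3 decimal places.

d = −(3/4) ln(1 − 4p/3) = −0.75 ln(1 − 0.344) = −0.75 ln(0.656)
  = −0.75 × (-0.421594) = 0.316196 substitutions/site.

0.316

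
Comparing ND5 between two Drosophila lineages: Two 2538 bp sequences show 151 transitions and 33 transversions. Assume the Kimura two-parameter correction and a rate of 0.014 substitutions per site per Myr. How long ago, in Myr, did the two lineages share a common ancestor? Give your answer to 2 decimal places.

P = 151/2538 ≈ 0.059496 and Q = 33/2538 ≈ 0.013002.
Under the Kimura two-parameter model, d = −½ ln(1 − 2P − Q) − ¼ ln(1 − 2Q).
1 − 2P − Q = 0.868006, giving −½ ln(0.868006) = 0.070778.
1 − 2Q = 0.973996, giving −¼ ln(0.973996) = 0.006587.
d = 0.070778 + 0.006587 = 0.077365.
Under a molecular clock d = 2μt, so t = d/(2μ) = 0.077365 / (2 × 0.014) = 2.76 Myr.

2.76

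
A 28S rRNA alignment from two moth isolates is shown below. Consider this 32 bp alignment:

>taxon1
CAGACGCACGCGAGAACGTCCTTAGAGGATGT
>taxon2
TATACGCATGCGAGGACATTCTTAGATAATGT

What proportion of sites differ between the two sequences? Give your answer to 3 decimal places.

The sequences differ at 8 of 32 positions (sites 1, 3, 9, 15, 18, 20, 27, 28).
p = 8/32 = 0.250.

0.250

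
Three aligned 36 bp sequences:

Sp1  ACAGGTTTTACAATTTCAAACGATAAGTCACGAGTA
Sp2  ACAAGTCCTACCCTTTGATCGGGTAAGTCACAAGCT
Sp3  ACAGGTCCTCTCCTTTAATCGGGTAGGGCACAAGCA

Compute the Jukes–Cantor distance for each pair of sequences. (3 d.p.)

Sp1–Sp2: 13/36 sites differ → p ≈ 0.361111, d = −0.75 ln(1 − 0.481481) = 0.492584 ≈ 0.493.
Sp1–Sp3: 15/36 sites differ → p ≈ 0.416667, d = −0.75 ln(1 − 0.555556) = 0.608198 ≈ 0.608.
Sp2–Sp3: 7/36 sites differ → p ≈ 0.194444, d = −0.75 ln(1 − 0.259259) = 0.225078 ≈ 0.225.

d(Sp1,Sp2) = 0.493, d(Sp1,Sp3) = 0.608, d(Sp2,Sp3) = 0.225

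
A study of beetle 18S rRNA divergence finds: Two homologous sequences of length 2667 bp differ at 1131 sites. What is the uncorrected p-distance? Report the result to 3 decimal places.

p = 1131/2667 = 0.424071… ≈ 0.424 (to 3 d.p.).

0.424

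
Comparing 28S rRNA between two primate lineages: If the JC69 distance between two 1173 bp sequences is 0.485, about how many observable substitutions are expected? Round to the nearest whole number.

419

Invert JC69: p = (3/4)(1 − e^(−4d/3)) = 0.75 × (1 − e^(-0.646667)) = 0.75 × (1 − 0.523789) = 0.357158.
Expected differing sites = pL ≈ 0.357158 × 1173 = 418.946334 ≈ 419.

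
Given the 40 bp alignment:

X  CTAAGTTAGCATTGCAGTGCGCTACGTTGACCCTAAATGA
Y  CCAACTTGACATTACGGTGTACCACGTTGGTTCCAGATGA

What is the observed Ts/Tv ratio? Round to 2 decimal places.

Transitions are A↔G and C↔T; transversions are all other mismatches.
Transitions: 13. Transversions: 1.
R = 13/1 = 13.00.

13.00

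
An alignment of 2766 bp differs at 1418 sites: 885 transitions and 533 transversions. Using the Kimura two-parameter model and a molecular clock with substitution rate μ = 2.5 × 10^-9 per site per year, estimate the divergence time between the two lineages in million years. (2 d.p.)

203.08

P = 885/2766 ≈ 0.319957 and Q = 533/2766 ≈ 0.192697.
Under the Kimura two-parameter model, d = −½ ln(1 − 2P − Q) − ¼ ln(1 − 2Q).
1 − 2P − Q = 0.167389, giving −½ ln(0.167389) = 0.893717.
1 − 2Q = 0.614606, giving −¼ ln(0.614606) = 0.121693.
d = 0.893717 + 0.121693 = 1.015410.
Under a molecular clock d = 2μt, so t = d/(2μ) = 1.015410 / (2 × 2.5 × 10^-9) = 203.08 million years.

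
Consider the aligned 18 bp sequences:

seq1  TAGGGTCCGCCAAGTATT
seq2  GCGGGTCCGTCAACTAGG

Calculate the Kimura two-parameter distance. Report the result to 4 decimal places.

Of 18 sites, 1 differences are transitions and 5 are transversions, so P = 1/18 ≈ 0.055556 and Q = 5/18 ≈ 0.277778.
Under the Kimura two-parameter model, d = −½ ln(1 − 2P − Q) − ¼ ln(1 − 2Q).
1 − 2P − Q = 0.61111, giving −½ ln(0.61111) = 0.246239.
1 − 2Q = 0.444444, giving −¼ ln(0.444444) = 0.202733.
d = 0.246239 + 0.202733 = 0.448972.

0.4490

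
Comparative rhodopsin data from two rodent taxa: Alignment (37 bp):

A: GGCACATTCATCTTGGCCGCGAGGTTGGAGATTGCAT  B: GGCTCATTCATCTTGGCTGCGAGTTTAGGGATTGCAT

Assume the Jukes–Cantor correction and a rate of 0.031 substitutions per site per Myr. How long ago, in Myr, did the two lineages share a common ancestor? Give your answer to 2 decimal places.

2.40

The sequences differ at 5 of 37 sites (4, 18, 24, 27, 29), so p = 5/37 ≈ 0.135135.
d = −(3/4) ln(1 − 4p/3) = −0.75 ln(1 − 0.18018) = −0.75 ln(0.81982)
  = −0.75 × (-0.198670) = 0.149003 substitutions/site.
Under a molecular clock d = 2μt, so t = d/(2μ) = 0.149003 / (2 × 0.031) = 2.40 Myr.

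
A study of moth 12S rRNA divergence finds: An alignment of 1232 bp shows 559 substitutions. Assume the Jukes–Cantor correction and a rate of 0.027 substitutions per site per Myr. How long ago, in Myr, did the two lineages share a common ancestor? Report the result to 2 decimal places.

12.90

p = 559/1232 ≈ 0.453734.
d = −(3/4) ln(1 − 4p/3) = −0.75 ln(1 − 0.604979) = −0.75 ln(0.395021)
  = −0.75 × (-0.928816) = 0.696612 substitutions/site.
Under a molecular clock d = 2μt, so t = d/(2μ) = 0.696612 / (2 × 0.027) = 12.90 Myr.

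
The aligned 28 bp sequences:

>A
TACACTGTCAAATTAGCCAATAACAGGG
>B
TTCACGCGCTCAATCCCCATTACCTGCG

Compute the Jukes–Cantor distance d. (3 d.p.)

0.724

The sequences differ at 13 of 28 sites, so p = 13/28 ≈ 0.464286.
d = −(3/4) ln(1 − 4p/3) = −0.75 ln(1 − 0.619048) = −0.75 ln(0.380952)
  = −0.75 × (-0.965082) = 0.723812 substitutions/site.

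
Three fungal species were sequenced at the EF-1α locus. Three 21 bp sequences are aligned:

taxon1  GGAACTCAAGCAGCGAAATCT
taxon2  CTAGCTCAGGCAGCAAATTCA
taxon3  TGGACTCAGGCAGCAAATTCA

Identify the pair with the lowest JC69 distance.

taxon2 and taxon3

taxon1–taxon2: 7/21 differ, p = 0.333, d = 0.441.
taxon1–taxon3: 6/21 differ, p = 0.286, d = 0.360.
taxon2–taxon3: 4/21 differ, p = 0.190, d = 0.220.
The smallest distance is between taxon2 and taxon3.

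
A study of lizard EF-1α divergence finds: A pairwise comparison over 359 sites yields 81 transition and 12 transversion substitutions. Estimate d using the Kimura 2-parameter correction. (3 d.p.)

P = 81/359 ≈ 0.225627 and Q = 12/359 ≈ 0.033426.
Under the Kimura two-parameter model, d = −½ ln(1 − 2P − Q) − ¼ ln(1 − 2Q).
1 − 2P − Q = 0.51532, giving −½ ln(0.51532) = 0.331484.
1 − 2Q = 0.933148, giving −¼ ln(0.933148) = 0.017298.
d = 0.331484 + 0.017298 = 0.348782.

0.349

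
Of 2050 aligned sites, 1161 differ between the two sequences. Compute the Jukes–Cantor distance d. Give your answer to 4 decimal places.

p = 1161/2050 ≈ 0.566341.
d = −(3/4) ln(1 − 4p/3) = −0.75 ln(1 − 0.755121) = −0.75 ln(0.244879)
  = −0.75 × (-1.406991) = 1.055243 substitutions/site.

1.0552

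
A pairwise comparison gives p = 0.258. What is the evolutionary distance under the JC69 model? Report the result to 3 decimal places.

0.316

d = −(3/4) ln(1 − 4p/3) = −0.75 ln(1 − 0.344) = −0.75 ln(0.656)
  = −0.75 × (-0.421594) = 0.316196 substitutions/site.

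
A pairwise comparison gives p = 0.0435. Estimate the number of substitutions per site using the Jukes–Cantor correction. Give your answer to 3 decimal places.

0.045

d = −(3/4) ln(1 − 4p/3) = −0.75 ln(1 − 0.058) = −0.75 ln(0.942)
  = −0.75 × (-0.059750) = 0.044813 substitutions/site.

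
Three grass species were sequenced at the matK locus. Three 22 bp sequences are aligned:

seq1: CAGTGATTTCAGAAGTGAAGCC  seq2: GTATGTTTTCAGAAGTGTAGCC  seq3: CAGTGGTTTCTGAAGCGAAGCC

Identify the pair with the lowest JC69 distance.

seq1 and seq3

seq1–seq2: 5/22 differ, p = 0.227, d = 0.271.
seq1–seq3: 3/22 differ, p = 0.136, d = 0.151.
seq2–seq3: 7/22 differ, p = 0.318, d = 0.414.
The smallest distance is between seq1 and seq3.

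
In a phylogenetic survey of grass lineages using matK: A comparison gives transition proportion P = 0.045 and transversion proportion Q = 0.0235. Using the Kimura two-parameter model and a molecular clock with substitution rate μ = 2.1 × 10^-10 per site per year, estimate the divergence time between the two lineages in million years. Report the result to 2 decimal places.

Under the Kimura two-parameter model, d = −½ ln(1 − 2P − Q) − ¼ ln(1 − 2Q).
1 − 2P − Q = 0.8865, giving −½ ln(0.8865) = 0.060237.
1 − 2Q = 0.953, giving −¼ ln(0.953) = 0.012035.
d = 0.060237 + 0.012035 = 0.072272.
Under a molecular clock d = 2μt, so t = d/(2μ) = 0.072272 / (2 × 2.1 × 10^-10) = 172.08 million years.

172.08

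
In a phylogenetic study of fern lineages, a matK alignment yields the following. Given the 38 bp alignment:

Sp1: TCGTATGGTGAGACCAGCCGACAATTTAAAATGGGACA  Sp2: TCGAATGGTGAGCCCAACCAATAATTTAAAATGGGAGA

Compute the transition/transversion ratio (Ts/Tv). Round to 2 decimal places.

1.00

Transitions are A↔G and C↔T; transversions are all other mismatches.
Transitions: 3. Transversions: 3.
R = 3/3 = 1.00.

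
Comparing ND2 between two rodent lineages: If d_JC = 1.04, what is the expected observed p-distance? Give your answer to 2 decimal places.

p = (3/4)(1 − e^(−4d/3)) = 0.75 × (1 − e^(-1.386667)) = 0.75 × (1 − 0.249907) = 0.562570.

0.56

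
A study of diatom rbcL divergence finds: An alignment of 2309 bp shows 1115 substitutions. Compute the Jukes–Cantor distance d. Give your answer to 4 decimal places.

p = 1115/2309 ≈ 0.482893.
d = −(3/4) ln(1 − 4p/3) = −0.75 ln(1 − 0.643857) = −0.75 ln(0.356143)
  = −0.75 × (-1.032423) = 0.774317 substitutions/site.

0.7743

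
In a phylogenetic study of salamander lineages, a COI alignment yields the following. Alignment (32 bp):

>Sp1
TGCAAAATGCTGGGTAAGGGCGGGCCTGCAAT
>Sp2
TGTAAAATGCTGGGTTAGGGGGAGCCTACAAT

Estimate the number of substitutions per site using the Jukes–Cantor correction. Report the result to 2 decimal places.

The sequences differ at 5 of 32 sites (3, 16, 21, 23, 28), so p = 5/32 = 0.15625.
d = −(3/4) ln(1 − 4p/3) = −0.75 ln(1 − 0.208333) = −0.75 ln(0.791667)
  = −0.75 × (-0.233614) = 0.175211 substitutions/site.

0.18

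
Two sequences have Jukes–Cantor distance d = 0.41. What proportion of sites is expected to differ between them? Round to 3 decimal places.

p = (3/4)(1 − e^(−4d/3)) = 0.75 × (1 − e^(-0.546667)) = 0.75 × (1 − 0.578876) = 0.315843.

0.316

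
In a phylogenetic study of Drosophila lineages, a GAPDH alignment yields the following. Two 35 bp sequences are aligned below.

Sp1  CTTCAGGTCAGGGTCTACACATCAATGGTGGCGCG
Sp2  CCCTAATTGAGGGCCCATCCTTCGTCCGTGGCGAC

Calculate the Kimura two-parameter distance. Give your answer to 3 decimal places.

0.832

Of 35 sites, 9 differences are transitions and 8 are transversions, so P = 9/35 ≈ 0.257143 and Q = 8/35 ≈ 0.228571.
Under the Kimura two-parameter model, d = −½ ln(1 − 2P − Q) − ¼ ln(1 − 2Q).
1 − 2P − Q = 0.257143, giving −½ ln(0.257143) = 0.679061.
1 − 2Q = 0.542858, giving −¼ ln(0.542858) = 0.152727.
d = 0.679061 + 0.152727 = 0.831788.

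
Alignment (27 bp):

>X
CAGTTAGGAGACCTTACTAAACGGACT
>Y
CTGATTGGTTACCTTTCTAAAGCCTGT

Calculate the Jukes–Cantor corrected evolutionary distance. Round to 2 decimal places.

0.59

The sequences differ at 11 of 27 sites, so p = 11/27 ≈ 0.407407.
d = −(3/4) ln(1 − 4p/3) = −0.75 ln(1 − 0.543209) = −0.75 ln(0.456791)
  = −0.75 × (-0.783529) = 0.587647 substitutions/site.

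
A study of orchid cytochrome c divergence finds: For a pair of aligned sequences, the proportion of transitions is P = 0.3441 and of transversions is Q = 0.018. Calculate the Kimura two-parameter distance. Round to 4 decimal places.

0.6216

Under the Kimura two-parameter model, d = −½ ln(1 − 2P − Q) − ¼ ln(1 − 2Q).
1 − 2P − Q = 0.2938, giving −½ ln(0.2938) = 0.612428.
1 − 2Q = 0.964, giving −¼ ln(0.964) = 0.009166.
d = 0.612428 + 0.009166 = 0.621594.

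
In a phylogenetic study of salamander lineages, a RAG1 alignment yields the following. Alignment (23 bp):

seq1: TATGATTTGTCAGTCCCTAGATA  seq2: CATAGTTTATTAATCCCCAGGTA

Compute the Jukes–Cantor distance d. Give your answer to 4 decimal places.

The sequences differ at 8 of 23 sites (1, 4, 5, 9, 11, 13, 18, 21), so p = 8/23 ≈ 0.347826.
d = −(3/4) ln(1 − 4p/3) = −0.75 ln(1 − 0.463768) = −0.75 ln(0.536232)
  = −0.75 × (-0.623188) = 0.467391 substitutions/site.

0.4674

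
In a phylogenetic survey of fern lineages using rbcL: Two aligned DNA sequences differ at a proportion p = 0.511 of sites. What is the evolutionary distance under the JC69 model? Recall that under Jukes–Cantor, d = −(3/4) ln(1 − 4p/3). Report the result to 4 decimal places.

0.8577

d = −(3/4) ln(1 − 4p/3) = −0.75 ln(1 − 0.681333) = −0.75 ln(0.318667)
  = −0.75 × (-1.143609) = 0.857707 substitutions/site.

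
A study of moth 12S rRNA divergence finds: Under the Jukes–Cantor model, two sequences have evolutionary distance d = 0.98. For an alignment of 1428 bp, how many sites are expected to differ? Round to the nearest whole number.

Invert JC69: p = (3/4)(1 − e^(−4d/3)) = 0.75 × (1 − e^(-1.306667)) = 0.75 × (1 − 0.270721) = 0.546959.
Expected differing sites = pL ≈ 0.546959 × 1428 = 781.057452 ≈ 781.

781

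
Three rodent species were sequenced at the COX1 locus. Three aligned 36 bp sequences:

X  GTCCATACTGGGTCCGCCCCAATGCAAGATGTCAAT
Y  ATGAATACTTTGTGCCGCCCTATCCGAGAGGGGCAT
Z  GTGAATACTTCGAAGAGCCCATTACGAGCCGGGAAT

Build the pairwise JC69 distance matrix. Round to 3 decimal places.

X–Y: 15/36 sites differ → p ≈ 0.416667, d = −0.75 ln(1 − 0.555556) = 0.608198 ≈ 0.608.
X–Z: 16/36 sites differ → p ≈ 0.444444, d = −0.75 ln(1 − 0.592592) = 0.673455 ≈ 0.673.
Y–Z: 12/36 sites differ → p ≈ 0.333333, d = −0.75 ln(1 − 0.444444) = 0.440839 ≈ 0.441.

d(X,Y) = 0.608, d(X,Z) = 0.673, d(Y,Z) = 0.441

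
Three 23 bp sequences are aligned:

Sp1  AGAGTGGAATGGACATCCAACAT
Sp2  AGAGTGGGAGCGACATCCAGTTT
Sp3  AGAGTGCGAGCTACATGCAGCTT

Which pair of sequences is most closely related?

Sp2 and Sp3

Sp1–Sp2: 6/23 differ, p = 0.261, d = 0.321.
Sp1–Sp3: 8/23 differ, p = 0.348, d = 0.467.
Sp2–Sp3: 4/23 differ, p = 0.174, d = 0.198.
The smallest distance is between Sp2 and Sp3.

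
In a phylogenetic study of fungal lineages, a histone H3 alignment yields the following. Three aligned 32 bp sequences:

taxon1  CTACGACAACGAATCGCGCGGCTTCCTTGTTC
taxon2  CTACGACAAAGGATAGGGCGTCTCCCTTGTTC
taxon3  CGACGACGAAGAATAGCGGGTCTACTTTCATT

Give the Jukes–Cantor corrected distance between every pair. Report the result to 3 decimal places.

taxon1–taxon2: 6/32 sites differ → p = 0.1875, d = −0.75 ln(1 − 0.25) = 0.215762 ≈ 0.216.
taxon1–taxon3: 11/32 sites differ → p = 0.34375, d = −0.75 ln(1 − 0.458333) = 0.459828 ≈ 0.460.
taxon2–taxon3: 10/32 sites differ → p = 0.3125, d = −0.75 ln(1 − 0.416667) = 0.404248 ≈ 0.404.

d(taxon1,taxon2) = 0.216, d(taxon1,taxon3) = 0.460, d(taxon2,taxon3) = 0.404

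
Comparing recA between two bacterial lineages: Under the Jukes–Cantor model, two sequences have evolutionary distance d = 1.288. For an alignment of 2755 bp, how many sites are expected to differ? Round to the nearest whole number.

Invert JC69: p = (3/4)(1 − e^(−4d/3)) = 0.75 × (1 − e^(-1.717333)) = 0.75 × (1 − 0.179544) = 0.615342.
Expected differing sites = pL ≈ 0.615342 × 2755 = 1695.26721 ≈ 1695.

1695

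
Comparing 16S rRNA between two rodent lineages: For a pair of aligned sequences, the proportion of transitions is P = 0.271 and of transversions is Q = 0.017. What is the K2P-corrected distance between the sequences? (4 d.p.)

Under the Kimura two-parameter model, d = −½ ln(1 − 2P − Q) − ¼ ln(1 − 2Q).
1 − 2P − Q = 0.441, giving −½ ln(0.441) = 0.409355.
1 − 2Q = 0.966, giving −¼ ln(0.966) = 0.008648.
d = 0.409355 + 0.008648 = 0.418003.

0.4180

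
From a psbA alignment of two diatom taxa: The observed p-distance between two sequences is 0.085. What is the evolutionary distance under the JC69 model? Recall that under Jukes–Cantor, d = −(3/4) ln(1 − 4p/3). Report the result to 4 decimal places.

0.0902

d = −(3/4) ln(1 − 4p/3) = −0.75 ln(1 − 0.113333) = −0.75 ln(0.886667)
  = −0.75 × (-0.120286) = 0.090215 substitutions/site.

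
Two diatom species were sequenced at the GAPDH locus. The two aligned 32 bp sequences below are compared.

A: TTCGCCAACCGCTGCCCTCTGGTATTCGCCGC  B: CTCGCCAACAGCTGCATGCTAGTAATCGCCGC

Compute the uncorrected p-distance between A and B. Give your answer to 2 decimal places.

0.22

The sequences differ at 7 of 32 positions (sites 1, 10, 16, 17, 18, 21, 25).
p = 7/32 = 0.21875 ≈ 0.22 (to 2 d.p.).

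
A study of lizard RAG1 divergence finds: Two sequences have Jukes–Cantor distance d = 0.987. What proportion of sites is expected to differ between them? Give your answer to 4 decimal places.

p = (3/4)(1 − e^(−4d/3)) = 0.75 × (1 − e^(-1.316)) = 0.75 × (1 − 0.268206) = 0.548846.

0.5488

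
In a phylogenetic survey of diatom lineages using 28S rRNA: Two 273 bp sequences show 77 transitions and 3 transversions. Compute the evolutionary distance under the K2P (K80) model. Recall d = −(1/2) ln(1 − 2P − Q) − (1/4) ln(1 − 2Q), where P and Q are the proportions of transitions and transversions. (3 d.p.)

P = 77/273 ≈ 0.282051 and Q = 3/273 ≈ 0.010989.
Under the Kimura two-parameter model, d = −½ ln(1 − 2P − Q) − ¼ ln(1 − 2Q).
1 − 2P − Q = 0.424909, giving −½ ln(0.424909) = 0.427940.
1 − 2Q = 0.978022, giving −¼ ln(0.978022) = 0.005556.
d = 0.427940 + 0.005556 = 0.433496.

0.433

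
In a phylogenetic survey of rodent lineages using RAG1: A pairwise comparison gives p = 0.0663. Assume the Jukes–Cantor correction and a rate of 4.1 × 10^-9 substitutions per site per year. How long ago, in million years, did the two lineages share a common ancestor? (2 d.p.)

8.47

d = −(3/4) ln(1 − 4p/3) = −0.75 ln(1 − 0.0884) = −0.75 ln(0.9116)
  = −0.75 × (-0.092554) = 0.069416 substitutions/site.
Under a molecular clock d = 2μt, so t = d/(2μ) = 0.069416 / (2 × 4.1 × 10^-9) = 8.47 million years.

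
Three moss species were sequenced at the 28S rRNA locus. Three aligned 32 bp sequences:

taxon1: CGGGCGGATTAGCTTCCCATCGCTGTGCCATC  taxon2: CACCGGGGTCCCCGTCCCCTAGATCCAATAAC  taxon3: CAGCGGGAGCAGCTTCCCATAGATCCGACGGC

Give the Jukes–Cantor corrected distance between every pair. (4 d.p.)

taxon1–taxon2: 18/32 sites differ → p = 0.5625, d = −0.75 ln(1 − 0.75) = 1.039721 ≈ 1.0397.
taxon1–taxon3: 12/32 sites differ → p = 0.375, d = −0.75 ln(1 − 0.5) = 0.519860 ≈ 0.5199.
taxon2–taxon3: 11/32 sites differ → p = 0.34375, d = −0.75 ln(1 − 0.458333) = 0.459828 ≈ 0.4598.

d(taxon1,taxon2) = 1.0397, d(taxon1,taxon3) = 0.5199, d(taxon2,taxon3) = 0.4598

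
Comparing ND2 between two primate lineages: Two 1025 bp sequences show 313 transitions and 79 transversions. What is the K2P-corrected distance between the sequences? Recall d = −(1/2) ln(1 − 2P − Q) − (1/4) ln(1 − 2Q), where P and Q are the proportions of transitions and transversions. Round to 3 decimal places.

0.624

P = 313/1025 ≈ 0.305366 and Q = 79/1025 ≈ 0.077073.
Under the Kimura two-parameter model, d = −½ ln(1 − 2P − Q) − ¼ ln(1 − 2Q).
1 − 2P − Q = 0.312195, giving −½ ln(0.312195) = 0.582064.
1 − 2Q = 0.845854, giving −¼ ln(0.845854) = 0.041852.
d = 0.582064 + 0.041852 = 0.623916.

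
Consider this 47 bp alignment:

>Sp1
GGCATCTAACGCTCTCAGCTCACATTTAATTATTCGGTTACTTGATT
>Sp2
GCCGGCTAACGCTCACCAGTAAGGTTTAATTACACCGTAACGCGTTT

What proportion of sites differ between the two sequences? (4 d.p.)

The sequences differ at 17 of 47 positions.
p = 17/47 = 0.361702… ≈ 0.3617 (to 4 d.p.).

0.3617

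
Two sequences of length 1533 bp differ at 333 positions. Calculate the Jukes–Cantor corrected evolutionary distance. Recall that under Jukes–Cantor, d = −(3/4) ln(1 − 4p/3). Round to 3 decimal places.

p = 333/1533 ≈ 0.217221.
d = −(3/4) ln(1 − 4p/3) = −0.75 ln(1 − 0.289628) = −0.75 ln(0.710372)
  = −0.75 × (-0.341967) = 0.256475 substitutions/site.

0.256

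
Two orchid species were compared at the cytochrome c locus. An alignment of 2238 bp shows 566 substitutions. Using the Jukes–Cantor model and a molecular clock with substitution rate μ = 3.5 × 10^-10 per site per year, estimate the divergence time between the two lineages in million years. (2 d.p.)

p = 566/2238 ≈ 0.252904.
d = −(3/4) ln(1 − 4p/3) = −0.75 ln(1 − 0.337205) = −0.75 ln(0.662795)
  = −0.75 × (-0.411290) = 0.308468 substitutions/site.
Under a molecular clock d = 2μt, so t = d/(2μ) = 0.308468 / (2 × 3.5 × 10^-10) = 440.67 million years.

440.67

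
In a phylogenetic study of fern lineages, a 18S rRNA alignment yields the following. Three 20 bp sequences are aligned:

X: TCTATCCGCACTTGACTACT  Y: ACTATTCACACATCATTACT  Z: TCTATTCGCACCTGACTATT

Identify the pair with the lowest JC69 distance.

X–Y: 6/20 differ, p = 0.300, d = 0.383.
X–Z: 3/20 differ, p = 0.150, d = 0.167.
Y–Z: 6/20 differ, p = 0.300, d = 0.383.
The smallest distance is between X and Z.

X and Z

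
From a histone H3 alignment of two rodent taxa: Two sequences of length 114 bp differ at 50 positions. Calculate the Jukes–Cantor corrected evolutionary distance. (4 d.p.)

0.6592

p = 50/114 ≈ 0.438596.
d = −(3/4) ln(1 − 4p/3) = −0.75 ln(1 − 0.584795) = −0.75 ln(0.415205)
  = −0.75 × (-0.878983) = 0.659237 substitutions/site.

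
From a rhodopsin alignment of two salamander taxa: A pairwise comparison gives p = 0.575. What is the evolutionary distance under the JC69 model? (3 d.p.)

d = −(3/4) ln(1 − 4p/3) = −0.75 ln(1 − 0.766667) = −0.75 ln(0.233333)
  = −0.75 × (-1.455289) = 1.091467 substitutions/site.

1.091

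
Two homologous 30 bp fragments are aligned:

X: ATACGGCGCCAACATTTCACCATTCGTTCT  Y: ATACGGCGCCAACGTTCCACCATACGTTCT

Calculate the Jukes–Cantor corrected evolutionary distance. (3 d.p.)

0.107

The sequences differ at 3 of 30 sites (14, 17, 24), so p = 3/30 = 0.1.
d = −(3/4) ln(1 − 4p/3) = −0.75 ln(1 − 0.133333) = −0.75 ln(0.866667)
  = −0.75 × (-0.143100) = 0.107325 substitutions/site.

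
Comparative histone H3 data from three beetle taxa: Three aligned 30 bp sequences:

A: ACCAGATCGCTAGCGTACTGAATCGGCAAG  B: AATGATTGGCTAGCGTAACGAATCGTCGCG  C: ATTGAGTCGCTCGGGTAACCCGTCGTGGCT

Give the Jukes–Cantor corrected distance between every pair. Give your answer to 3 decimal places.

A–B: 11/30 sites differ → p ≈ 0.366667, d = −0.75 ln(1 − 0.488889) = 0.503376 ≈ 0.503.
A–C: 17/30 sites differ → p ≈ 0.566667, d = −0.75 ln(1 − 0.755556) = 1.056577 ≈ 1.057.
B–C: 10/30 sites differ → p ≈ 0.333333, d = −0.75 ln(1 − 0.444444) = 0.440839 ≈ 0.441.

d(A,B) = 0.503, d(A,C) = 1.057, d(B,C) = 0.441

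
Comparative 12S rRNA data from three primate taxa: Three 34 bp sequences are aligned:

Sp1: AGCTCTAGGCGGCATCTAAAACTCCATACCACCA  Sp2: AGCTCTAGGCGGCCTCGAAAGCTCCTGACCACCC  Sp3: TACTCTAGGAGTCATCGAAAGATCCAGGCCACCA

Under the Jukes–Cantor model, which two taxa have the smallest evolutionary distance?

Sp1 and Sp2

Sp1–Sp2: 6/34 differ, p = 0.176, d = 0.201.
Sp1–Sp3: 9/34 differ, p = 0.265, d = 0.326.
Sp2–Sp3: 9/34 differ, p = 0.265, d = 0.326.
The smallest distance is between Sp1 and Sp2.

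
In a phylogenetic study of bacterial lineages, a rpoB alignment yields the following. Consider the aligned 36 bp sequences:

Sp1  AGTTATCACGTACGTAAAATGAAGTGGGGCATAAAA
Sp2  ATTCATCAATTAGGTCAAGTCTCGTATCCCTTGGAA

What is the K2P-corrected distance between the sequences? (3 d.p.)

Of 36 sites, 5 differences are transitions and 12 are transversions, so P = 5/36 ≈ 0.138889 and Q = 12/36 ≈ 0.333333.
Under the Kimura two-parameter model, d = −½ ln(1 − 2P − Q) − ¼ ln(1 − 2Q).
1 − 2P − Q = 0.388889, giving −½ ln(0.388889) = 0.472231.
1 − 2Q = 0.333334, giving −¼ ln(0.333334) = 0.274653.
d = 0.472231 + 0.274653 = 0.746884.

0.747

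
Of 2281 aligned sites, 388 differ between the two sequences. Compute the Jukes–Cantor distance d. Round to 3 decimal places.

0.193

p = 388/2281 ≈ 0.170101.
d = −(3/4) ln(1 − 4p/3) = −0.75 ln(1 − 0.226801) = −0.75 ln(0.773199)
  = −0.75 × (-0.257219) = 0.192914 substitutions/site.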